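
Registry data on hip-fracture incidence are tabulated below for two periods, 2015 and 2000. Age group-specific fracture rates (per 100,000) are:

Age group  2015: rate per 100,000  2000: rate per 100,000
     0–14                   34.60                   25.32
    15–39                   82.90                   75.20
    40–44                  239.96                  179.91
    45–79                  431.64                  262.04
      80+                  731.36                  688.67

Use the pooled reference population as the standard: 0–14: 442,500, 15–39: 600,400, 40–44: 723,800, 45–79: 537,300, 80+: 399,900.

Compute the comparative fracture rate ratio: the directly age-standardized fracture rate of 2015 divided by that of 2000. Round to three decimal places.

Standard total = 2,703,900; weights = 0.1637, 0.2220, 0.2677, 0.1987, 0.1479.
2015: 0.1637×34.60 + 0.2220×82.90 + 0.2677×239.96 + 0.1987×431.64 + 0.1479×731.36 = 282.2433 per 100,000.
2000: 0.1637×25.32 + 0.2220×75.20 + 0.2677×179.91 + 0.1987×262.04 + 0.1479×688.67 = 222.9248 per 100,000.
Ratio = 282.2433 ÷ 222.9248 = 1.26609.

1.266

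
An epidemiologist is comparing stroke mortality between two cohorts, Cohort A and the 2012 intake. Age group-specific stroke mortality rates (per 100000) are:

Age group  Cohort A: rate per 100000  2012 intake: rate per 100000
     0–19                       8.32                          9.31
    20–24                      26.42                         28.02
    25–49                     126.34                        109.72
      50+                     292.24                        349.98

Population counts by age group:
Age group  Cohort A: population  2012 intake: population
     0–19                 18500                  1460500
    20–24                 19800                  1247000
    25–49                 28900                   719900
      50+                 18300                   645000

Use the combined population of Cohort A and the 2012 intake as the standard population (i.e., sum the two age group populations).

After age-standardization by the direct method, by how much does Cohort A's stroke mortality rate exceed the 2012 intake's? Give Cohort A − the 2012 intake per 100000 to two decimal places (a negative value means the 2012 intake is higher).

-7.06

Combined standard total = 4157900; weights = 0.3557, 0.3047, 0.1801, 0.1595.
Cohort A: 0.3557×8.32 + 0.3047×26.42 + 0.1801×126.34 + 0.1595×292.24 = 80.3820 per 100000.
The 2012 intake: 0.3557×9.31 + 0.3047×28.02 + 0.1801×109.72 + 0.1595×349.98 = 87.4396 per 100000.
Difference = 80.3820 − 87.4396 = -7.0576.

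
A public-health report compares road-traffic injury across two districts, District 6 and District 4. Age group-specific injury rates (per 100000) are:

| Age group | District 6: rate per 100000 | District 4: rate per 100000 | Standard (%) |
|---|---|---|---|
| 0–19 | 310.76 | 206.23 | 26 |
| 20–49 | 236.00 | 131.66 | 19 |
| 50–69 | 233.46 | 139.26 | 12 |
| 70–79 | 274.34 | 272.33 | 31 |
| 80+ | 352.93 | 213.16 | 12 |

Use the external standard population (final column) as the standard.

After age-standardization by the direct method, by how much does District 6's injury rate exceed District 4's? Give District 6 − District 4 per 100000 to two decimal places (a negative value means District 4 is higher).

75.70

Standard weights: 0.26, 0.19, 0.12, 0.31, 0.12.
District 6: 0.2600×310.76 + 0.1900×236.00 + 0.1200×233.46 + 0.3100×274.34 + 0.1200×352.93 = 281.0498 per 100000.
District 4: 0.2600×206.23 + 0.1900×131.66 + 0.1200×139.26 + 0.3100×272.33 + 0.1200×213.16 = 205.3479 per 100000.
Difference = 281.0498 − 205.3479 = 75.7019.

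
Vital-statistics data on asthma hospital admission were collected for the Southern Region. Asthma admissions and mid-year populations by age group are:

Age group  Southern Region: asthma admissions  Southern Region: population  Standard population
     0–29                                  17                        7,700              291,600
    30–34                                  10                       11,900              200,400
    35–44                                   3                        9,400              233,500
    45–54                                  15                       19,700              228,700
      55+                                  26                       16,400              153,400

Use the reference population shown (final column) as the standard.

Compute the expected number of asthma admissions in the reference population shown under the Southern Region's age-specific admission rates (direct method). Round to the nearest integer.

1304

Age-specific rates per 10,000 for the Southern Region: 22.08, 8.40, 3.19, 7.61, 15.85.
Expected asthma admissions = Σ (standard pop × age-specific rate ÷ 10,000)
= 291,600×22.08/10,000 + 200,400×8.40/10,000 + 233,500×3.19/10,000 + 228,700×7.61/10,000 + 153,400×15.85/10,000
= 643.79 + 168.40 + 74.52 + 174.14 + 243.20 = 1304.05.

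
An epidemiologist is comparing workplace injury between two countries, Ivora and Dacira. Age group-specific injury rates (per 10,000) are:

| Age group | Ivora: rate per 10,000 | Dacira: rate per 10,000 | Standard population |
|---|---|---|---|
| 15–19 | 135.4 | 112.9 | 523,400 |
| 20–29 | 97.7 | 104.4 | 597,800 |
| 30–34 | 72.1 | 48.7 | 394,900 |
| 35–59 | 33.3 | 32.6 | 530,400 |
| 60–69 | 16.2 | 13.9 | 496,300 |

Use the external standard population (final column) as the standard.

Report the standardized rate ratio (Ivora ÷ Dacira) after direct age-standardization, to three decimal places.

1.112

Standard total = 2,542,800; weights = 0.2058, 0.2351, 0.1553, 0.2086, 0.1952.
Ivora: 0.2058×135.4 + 0.2351×97.7 + 0.1553×72.1 + 0.2086×33.3 + 0.1952×16.2 = 72.1441 per 10,000.
Dacira: 0.2058×112.9 + 0.2351×104.4 + 0.1553×48.7 + 0.2086×32.6 + 0.1952×13.9 = 64.8590 per 10,000.
Ratio = 72.1441 ÷ 64.8590 = 1.11232.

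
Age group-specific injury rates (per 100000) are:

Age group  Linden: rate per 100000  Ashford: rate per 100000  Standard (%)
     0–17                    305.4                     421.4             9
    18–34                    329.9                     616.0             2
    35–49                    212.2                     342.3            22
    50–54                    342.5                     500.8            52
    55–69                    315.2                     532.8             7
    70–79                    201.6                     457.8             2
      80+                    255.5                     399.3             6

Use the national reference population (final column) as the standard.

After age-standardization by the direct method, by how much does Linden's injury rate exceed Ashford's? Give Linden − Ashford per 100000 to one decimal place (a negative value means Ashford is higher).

Standard weights: 0.09, 0.02, 0.22, 0.52, 0.07, 0.02, 0.06.
Linden: 0.0900×305.4 + 0.0200×329.9 + 0.2200×212.2 + 0.5200×342.5 + 0.0700×315.2 + 0.0200×201.6 + 0.0600×255.5 = 300.2940 per 100000.
Ashford: 0.0900×421.4 + 0.0200×616.0 + 0.2200×342.3 + 0.5200×500.8 + 0.0700×532.8 + 0.0200×457.8 + 0.0600×399.3 = 456.3780 per 100000.
Difference = 300.2940 − 456.3780 = -156.0840.

-156.1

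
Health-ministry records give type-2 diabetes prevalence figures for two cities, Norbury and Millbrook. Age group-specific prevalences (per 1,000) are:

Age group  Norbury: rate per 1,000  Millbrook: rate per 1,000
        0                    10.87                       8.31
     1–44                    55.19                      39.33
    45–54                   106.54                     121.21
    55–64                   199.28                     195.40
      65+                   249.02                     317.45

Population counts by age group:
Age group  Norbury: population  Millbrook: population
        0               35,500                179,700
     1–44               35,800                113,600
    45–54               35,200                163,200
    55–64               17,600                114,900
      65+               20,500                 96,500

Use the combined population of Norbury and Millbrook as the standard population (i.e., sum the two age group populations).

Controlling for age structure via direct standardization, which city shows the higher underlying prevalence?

Millbrook

Combined standard total = 812,500; weights = 0.2649, 0.1839, 0.2442, 0.1631, 0.1440.
Norbury: 0.2649×10.87 + 0.1839×55.19 + 0.2442×106.54 + 0.1631×199.28 + 0.1440×249.02 = 107.3995 per 1,000.
Millbrook: 0.2649×8.31 + 0.1839×39.33 + 0.2442×121.21 + 0.1631×195.40 + 0.1440×317.45 = 116.6085 per 1,000.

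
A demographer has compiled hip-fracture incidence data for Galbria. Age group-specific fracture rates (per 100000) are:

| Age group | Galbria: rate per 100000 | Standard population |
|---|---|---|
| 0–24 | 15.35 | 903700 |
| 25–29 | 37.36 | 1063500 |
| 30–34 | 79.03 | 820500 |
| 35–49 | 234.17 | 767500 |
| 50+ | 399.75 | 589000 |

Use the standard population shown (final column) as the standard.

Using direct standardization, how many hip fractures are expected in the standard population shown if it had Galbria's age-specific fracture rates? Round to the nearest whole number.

Expected hip fractures = Σ (standard pop × age-specific rate ÷ 100000)
= 903700×15.35/100000 + 1063500×37.36/100000 + 820500×79.03/100000 + 767500×234.17/100000 + 589000×399.75/100000
= 138.72 + 397.32 + 648.44 + 1797.25 + 2354.53 = 5336.26.

5336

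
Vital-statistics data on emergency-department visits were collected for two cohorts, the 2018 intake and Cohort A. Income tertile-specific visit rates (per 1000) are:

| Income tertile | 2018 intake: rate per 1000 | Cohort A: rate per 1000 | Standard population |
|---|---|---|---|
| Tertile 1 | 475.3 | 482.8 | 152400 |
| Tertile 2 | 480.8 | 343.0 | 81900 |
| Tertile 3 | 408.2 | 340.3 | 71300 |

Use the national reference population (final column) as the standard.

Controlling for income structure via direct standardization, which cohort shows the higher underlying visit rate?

Standard total = 305600; weights = 0.4987, 0.2680, 0.2333.
The 2018 intake: 0.4987×475.3 + 0.2680×480.8 + 0.2333×408.2 = 461.1188 per 1000.
Cohort A: 0.4987×482.8 + 0.2680×343.0 + 0.2333×340.3 = 412.0871 per 1000.

2018 intake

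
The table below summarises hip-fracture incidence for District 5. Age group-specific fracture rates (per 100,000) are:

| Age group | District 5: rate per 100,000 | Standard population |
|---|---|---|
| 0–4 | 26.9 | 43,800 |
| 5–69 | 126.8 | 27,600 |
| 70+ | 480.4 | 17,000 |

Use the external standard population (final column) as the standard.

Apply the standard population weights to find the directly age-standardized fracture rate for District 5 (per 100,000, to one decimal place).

Standard total = 88,400; weights = 0.4955, 0.3122, 0.1923.
Standardized rate: 0.4955×26.9 + 0.3122×126.8 + 0.1923×480.4 = 145.3020 per 100,000.

145.3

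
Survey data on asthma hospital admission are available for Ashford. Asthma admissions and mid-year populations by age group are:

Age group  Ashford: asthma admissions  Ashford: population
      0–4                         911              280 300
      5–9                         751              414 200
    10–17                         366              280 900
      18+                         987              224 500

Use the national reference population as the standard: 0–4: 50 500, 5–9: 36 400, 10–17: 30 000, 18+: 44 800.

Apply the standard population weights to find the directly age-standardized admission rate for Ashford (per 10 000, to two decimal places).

28.83

Age-specific rates per 10 000 for Ashford: 32.50, 18.13, 13.03, 43.96.
Standard total = 161 700; weights = 0.3123, 0.2251, 0.1855, 0.2771.
Standardized rate: 0.3123×32.50 + 0.2251×18.13 + 0.1855×13.03 + 0.2771×43.96 = 28.8297 per 10 000.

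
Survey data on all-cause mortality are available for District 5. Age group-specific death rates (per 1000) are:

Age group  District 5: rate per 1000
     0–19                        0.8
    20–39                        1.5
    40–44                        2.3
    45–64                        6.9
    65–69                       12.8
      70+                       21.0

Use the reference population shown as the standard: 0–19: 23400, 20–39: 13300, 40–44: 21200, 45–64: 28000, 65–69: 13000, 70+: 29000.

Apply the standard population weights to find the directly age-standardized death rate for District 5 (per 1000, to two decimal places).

8.26

Standard total = 127900; weights = 0.1830, 0.1040, 0.1658, 0.2189, 0.1016, 0.2267.
Standardized rate: 0.1830×0.8 + 0.1040×1.5 + 0.1658×2.3 + 0.2189×6.9 + 0.1016×12.8 + 0.2267×21.0 = 8.2567 per 1000.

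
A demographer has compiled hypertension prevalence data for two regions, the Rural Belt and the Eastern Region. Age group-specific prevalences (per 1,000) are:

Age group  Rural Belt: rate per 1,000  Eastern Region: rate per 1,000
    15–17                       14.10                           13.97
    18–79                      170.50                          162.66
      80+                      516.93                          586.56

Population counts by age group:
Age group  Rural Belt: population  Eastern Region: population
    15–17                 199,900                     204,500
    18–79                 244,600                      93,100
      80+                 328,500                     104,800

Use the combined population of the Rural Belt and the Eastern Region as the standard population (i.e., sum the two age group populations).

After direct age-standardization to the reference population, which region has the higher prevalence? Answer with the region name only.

Combined standard total = 1,175,400; weights = 0.3441, 0.2873, 0.3686.
The Rural Belt: 0.3441×14.10 + 0.2873×170.50 + 0.3686×516.93 = 244.3982 per 1,000.
The Eastern Region: 0.3441×13.97 + 0.2873×162.66 + 0.3686×586.56 = 267.7694 per 1,000.
The crude rates (277.28 vs 197.50) would put the Rural Belt higher, but that reflects its age composition; once standardized to a common age structure, the Eastern Region has the higher underlying rate.

Eastern Region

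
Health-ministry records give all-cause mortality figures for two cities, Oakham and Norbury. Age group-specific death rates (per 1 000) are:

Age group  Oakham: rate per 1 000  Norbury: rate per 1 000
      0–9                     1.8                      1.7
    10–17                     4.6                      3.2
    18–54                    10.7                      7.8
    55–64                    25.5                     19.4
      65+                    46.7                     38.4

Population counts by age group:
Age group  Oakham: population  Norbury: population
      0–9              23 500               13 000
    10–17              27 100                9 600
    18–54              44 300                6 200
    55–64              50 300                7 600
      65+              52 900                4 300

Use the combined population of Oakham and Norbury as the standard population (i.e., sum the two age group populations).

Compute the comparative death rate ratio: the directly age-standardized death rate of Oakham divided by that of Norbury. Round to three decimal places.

1.264

Combined standard total = 238 800; weights = 0.1528, 0.1537, 0.2115, 0.2425, 0.2395.
Oakham: 0.1528×1.8 + 0.1537×4.6 + 0.2115×10.7 + 0.2425×25.5 + 0.2395×46.7 = 20.6137 per 1 000.
Norbury: 0.1528×1.7 + 0.1537×3.2 + 0.2115×7.8 + 0.2425×19.4 + 0.2395×38.4 = 16.3029 per 1 000.
Ratio = 20.6137 ÷ 16.3029 = 1.26442.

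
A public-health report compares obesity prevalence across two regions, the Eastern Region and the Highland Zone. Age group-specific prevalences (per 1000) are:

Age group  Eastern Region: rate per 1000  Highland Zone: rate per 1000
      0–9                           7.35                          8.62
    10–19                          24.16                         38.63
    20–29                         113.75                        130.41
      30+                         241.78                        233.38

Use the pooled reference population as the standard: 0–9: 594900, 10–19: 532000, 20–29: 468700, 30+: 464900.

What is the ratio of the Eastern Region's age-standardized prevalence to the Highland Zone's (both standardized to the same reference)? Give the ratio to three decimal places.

Standard total = 2060500; weights = 0.2887, 0.2582, 0.2275, 0.2256.
The Eastern Region: 0.2887×7.35 + 0.2582×24.16 + 0.2275×113.75 + 0.2256×241.78 = 88.7861 per 1000.
The Highland Zone: 0.2887×8.62 + 0.2582×38.63 + 0.2275×130.41 + 0.2256×233.38 = 94.7832 per 1000.
Ratio = 88.7861 ÷ 94.7832 = 0.93673.

0.937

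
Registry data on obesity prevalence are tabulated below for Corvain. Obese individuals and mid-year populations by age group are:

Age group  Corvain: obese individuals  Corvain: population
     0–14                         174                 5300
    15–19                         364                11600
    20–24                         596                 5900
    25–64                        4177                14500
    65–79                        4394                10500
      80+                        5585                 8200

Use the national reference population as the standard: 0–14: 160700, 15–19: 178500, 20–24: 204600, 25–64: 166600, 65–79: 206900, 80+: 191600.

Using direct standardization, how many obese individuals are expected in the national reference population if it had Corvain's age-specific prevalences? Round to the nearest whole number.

296618

Age-specific rates per 1000 for Corvain: 32.830, 31.379, 101.017, 288.069, 418.476, 681.098.
Expected obese individuals = Σ (standard pop × age-specific rate ÷ 1000)
= 160700×32.830/1000 + 178500×31.379/1000 + 204600×101.017/1000 + 166600×288.069/1000 + 206900×418.476/1000 + 191600×681.098/1000
= 5275.81 + 5601.21 + 20668.07 + 47992.29 + 86582.72 + 130498.29 = 296618.39.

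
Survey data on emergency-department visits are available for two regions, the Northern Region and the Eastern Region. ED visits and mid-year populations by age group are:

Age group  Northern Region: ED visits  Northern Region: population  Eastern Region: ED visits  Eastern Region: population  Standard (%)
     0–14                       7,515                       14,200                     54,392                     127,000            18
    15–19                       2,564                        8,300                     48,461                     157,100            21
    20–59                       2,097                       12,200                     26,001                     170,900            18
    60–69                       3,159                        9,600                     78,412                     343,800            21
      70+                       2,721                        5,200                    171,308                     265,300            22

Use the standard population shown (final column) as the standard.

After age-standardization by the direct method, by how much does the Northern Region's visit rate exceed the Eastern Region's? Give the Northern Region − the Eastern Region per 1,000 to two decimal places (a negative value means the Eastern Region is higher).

16.09

Age-specific rates per 1,000 for the Northern Region: 529.225, 308.916, 171.885, 329.062, 523.269.
For the Eastern Region: 428.283, 308.472, 152.142, 228.074, 645.714.
Standard weights: 0.18, 0.21, 0.18, 0.21, 0.22.
The Northern Region: 0.1800×529.225 + 0.2100×308.916 + 0.1800×171.885 + 0.2100×329.062 + 0.2200×523.269 = 375.2946 per 1,000.
The Eastern Region: 0.1800×428.283 + 0.2100×308.472 + 0.1800×152.142 + 0.2100×228.074 + 0.2200×645.714 = 359.2085 per 1,000.
Difference = 375.2946 − 359.2085 = 16.0861.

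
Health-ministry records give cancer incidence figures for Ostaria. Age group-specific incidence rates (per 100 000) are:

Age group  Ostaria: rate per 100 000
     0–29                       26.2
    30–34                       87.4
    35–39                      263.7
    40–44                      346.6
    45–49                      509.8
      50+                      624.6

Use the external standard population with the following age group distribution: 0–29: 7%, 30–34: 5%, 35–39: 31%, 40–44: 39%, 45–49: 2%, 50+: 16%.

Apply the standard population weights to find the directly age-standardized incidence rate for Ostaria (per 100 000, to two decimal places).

333.26

Standard weights: 0.07, 0.05, 0.31, 0.39, 0.02, 0.16.
Standardized rate: 0.0700×26.2 + 0.0500×87.4 + 0.3100×263.7 + 0.3900×346.6 + 0.0200×509.8 + 0.1600×624.6 = 333.2570 per 100 000.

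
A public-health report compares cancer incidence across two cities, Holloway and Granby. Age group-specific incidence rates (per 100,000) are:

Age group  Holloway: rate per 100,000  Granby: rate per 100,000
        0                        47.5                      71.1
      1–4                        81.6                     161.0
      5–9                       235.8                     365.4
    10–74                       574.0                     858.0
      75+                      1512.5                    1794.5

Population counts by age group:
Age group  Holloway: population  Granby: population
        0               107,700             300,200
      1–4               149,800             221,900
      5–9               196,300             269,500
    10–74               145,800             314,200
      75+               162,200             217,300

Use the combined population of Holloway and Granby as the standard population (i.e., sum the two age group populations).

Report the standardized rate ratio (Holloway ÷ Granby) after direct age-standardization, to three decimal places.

Combined standard total = 2,084,900; weights = 0.1956, 0.1783, 0.2234, 0.2206, 0.1820.
Holloway: 0.1956×47.5 + 0.1783×81.6 + 0.2234×235.8 + 0.2206×574.0 + 0.1820×1512.5 = 478.4764 per 100,000.
Granby: 0.1956×71.1 + 0.1783×161.0 + 0.2234×365.4 + 0.2206×858.0 + 0.1820×1794.5 = 640.1945 per 100,000.
Ratio = 478.4764 ÷ 640.1945 = 0.74739.

0.747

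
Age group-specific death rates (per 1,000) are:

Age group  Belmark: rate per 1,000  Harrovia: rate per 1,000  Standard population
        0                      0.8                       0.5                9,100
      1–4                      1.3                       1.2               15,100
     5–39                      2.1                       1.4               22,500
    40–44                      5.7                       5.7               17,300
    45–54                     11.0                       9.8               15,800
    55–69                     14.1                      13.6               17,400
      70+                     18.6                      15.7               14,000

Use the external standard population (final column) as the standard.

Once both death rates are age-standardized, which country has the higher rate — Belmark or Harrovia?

Belmark

Standard total = 111,200; weights = 0.0818, 0.1358, 0.2023, 0.1556, 0.1421, 0.1565, 0.1259.
Belmark: 0.0818×0.8 + 0.1358×1.3 + 0.2023×2.1 + 0.1556×5.7 + 0.1421×11.0 + 0.1565×14.1 + 0.1259×18.6 = 7.6647 per 1,000.
Harrovia: 0.0818×0.5 + 0.1358×1.2 + 0.2023×1.4 + 0.1556×5.7 + 0.1421×9.8 + 0.1565×13.6 + 0.1259×15.7 = 6.8710 per 1,000.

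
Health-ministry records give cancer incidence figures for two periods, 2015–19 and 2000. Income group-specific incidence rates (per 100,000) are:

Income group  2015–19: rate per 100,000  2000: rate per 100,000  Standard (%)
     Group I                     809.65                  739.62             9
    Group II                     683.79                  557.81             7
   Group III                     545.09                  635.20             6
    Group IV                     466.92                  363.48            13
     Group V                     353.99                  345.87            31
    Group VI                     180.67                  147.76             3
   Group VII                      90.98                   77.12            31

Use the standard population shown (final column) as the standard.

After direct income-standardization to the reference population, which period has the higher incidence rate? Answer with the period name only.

Standard weights: 0.09, 0.07, 0.06, 0.13, 0.31, 0.03, 0.31.
2015–19: 0.0900×809.65 + 0.0700×683.79 + 0.0600×545.09 + 0.1300×466.92 + 0.3100×353.99 + 0.0300×180.67 + 0.3100×90.98 = 357.4996 per 100,000.
2000: 0.0900×739.62 + 0.0700×557.81 + 0.0600×635.20 + 0.1300×363.48 + 0.3100×345.87 + 0.0300×147.76 + 0.3100×77.12 = 326.5366 per 100,000.

2015–19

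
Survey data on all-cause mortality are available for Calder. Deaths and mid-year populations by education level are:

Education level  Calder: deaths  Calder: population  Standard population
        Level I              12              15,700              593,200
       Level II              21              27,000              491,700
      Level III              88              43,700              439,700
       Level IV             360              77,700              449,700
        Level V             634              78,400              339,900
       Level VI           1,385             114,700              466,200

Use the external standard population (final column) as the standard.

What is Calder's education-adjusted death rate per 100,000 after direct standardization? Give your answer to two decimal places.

438.17

Education-specific rates per 100,000 for Calder: 76.43, 77.78, 201.37, 463.32, 808.67, 1207.50.
Standard total = 2,780,400; weights = 0.2134, 0.1768, 0.1581, 0.1617, 0.1222, 0.1677.
Standardized rate: 0.2134×76.43 + 0.1768×77.78 + 0.1581×201.37 + 0.1617×463.32 + 0.1222×808.67 + 0.1677×1207.50 = 438.1693 per 100,000.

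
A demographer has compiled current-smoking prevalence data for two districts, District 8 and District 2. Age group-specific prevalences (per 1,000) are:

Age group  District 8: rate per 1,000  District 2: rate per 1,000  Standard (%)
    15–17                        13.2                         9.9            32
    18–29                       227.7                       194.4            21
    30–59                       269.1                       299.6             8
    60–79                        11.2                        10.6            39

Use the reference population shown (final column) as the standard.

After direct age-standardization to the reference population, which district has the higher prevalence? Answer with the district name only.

District 8

Standard weights: 0.32, 0.21, 0.08, 0.39.
District 8: 0.3200×13.2 + 0.2100×227.7 + 0.0800×269.1 + 0.3900×11.2 = 77.9370 per 1,000.
District 2: 0.3200×9.9 + 0.2100×194.4 + 0.0800×299.6 + 0.3900×10.6 = 72.0940 per 1,000.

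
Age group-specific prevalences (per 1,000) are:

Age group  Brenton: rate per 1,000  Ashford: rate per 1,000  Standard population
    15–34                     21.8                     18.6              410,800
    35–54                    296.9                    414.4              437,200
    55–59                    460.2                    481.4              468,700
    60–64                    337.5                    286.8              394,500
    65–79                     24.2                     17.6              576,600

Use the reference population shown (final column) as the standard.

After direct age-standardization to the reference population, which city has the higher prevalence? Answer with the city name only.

Ashford

Standard total = 2,287,800; weights = 0.1796, 0.1911, 0.2049, 0.1724, 0.2520.
Brenton: 0.1796×21.8 + 0.1911×296.9 + 0.2049×460.2 + 0.1724×337.5 + 0.2520×24.2 = 219.2295 per 1,000.
Ashford: 0.1796×18.6 + 0.1911×414.4 + 0.2049×481.4 + 0.1724×286.8 + 0.2520×17.6 = 235.0466 per 1,000.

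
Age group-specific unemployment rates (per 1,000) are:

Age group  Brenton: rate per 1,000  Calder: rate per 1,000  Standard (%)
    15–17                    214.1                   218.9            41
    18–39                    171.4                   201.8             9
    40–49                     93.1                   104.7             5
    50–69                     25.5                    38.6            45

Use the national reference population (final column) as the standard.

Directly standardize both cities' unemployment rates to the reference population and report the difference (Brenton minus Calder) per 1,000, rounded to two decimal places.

-11.18

Standard weights: 0.41, 0.09, 0.05, 0.45.
Brenton: 0.4100×214.1 + 0.0900×171.4 + 0.0500×93.1 + 0.4500×25.5 = 119.3370 per 1,000.
Calder: 0.4100×218.9 + 0.0900×201.8 + 0.0500×104.7 + 0.4500×38.6 = 130.5160 per 1,000.
Difference = 119.3370 − 130.5160 = -11.1790.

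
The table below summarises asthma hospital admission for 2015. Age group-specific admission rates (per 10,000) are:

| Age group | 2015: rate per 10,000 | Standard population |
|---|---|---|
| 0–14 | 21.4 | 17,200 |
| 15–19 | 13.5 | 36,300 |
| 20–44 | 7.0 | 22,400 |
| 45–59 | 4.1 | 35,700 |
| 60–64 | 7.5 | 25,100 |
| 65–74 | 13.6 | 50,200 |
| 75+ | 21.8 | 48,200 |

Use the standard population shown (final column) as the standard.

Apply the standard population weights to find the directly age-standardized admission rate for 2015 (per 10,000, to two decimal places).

13.11

Standard total = 235,100; weights = 0.0732, 0.1544, 0.0953, 0.1519, 0.1068, 0.2135, 0.2050.
Standardized rate: 0.0732×21.4 + 0.1544×13.5 + 0.0953×7.0 + 0.1519×4.1 + 0.1068×7.5 + 0.2135×13.6 + 0.2050×21.8 = 13.1137 per 10,000.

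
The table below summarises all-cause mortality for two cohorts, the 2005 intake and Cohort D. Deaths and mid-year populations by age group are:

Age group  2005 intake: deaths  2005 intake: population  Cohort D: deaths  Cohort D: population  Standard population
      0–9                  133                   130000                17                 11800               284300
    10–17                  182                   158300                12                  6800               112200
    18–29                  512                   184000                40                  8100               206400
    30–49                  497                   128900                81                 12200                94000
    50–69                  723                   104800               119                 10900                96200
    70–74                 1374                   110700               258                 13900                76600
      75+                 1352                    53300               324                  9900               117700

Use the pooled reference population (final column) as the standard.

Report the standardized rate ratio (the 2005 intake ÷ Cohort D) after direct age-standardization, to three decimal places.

0.695

Age-specific rates per 1000 for the 2005 intake: 1.023, 1.150, 2.783, 3.856, 6.899, 12.412, 25.366.
For Cohort D: 1.441, 1.765, 4.938, 6.639, 10.917, 18.561, 32.727.
Standard total = 987400; weights = 0.2879, 0.1136, 0.2090, 0.0952, 0.0974, 0.0776, 0.1192.
The 2005 intake: 0.2879×1.023 + 0.1136×1.150 + 0.2090×2.783 + 0.0952×3.856 + 0.0974×6.899 + 0.0776×12.412 + 0.1192×25.366 = 6.0326 per 1000.
Cohort D: 0.2879×1.441 + 0.1136×1.765 + 0.2090×4.938 + 0.0952×6.639 + 0.0974×10.917 + 0.0776×18.561 + 0.1192×32.727 = 8.6844 per 1000.
Ratio = 6.0326 ÷ 8.6844 = 0.69465.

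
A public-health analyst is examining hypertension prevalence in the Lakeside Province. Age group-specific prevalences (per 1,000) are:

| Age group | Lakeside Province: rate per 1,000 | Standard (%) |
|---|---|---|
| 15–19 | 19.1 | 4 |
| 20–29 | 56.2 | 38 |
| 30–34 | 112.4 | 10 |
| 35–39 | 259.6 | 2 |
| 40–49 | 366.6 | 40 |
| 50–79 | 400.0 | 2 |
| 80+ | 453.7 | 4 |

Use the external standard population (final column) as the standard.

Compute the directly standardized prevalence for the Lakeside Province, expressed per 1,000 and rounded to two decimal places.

Standard weights: 0.04, 0.38, 0.10, 0.02, 0.40, 0.02, 0.04.
Standardized rate: 0.0400×19.1 + 0.3800×56.2 + 0.1000×112.4 + 0.0200×259.6 + 0.4000×366.6 + 0.0200×400.0 + 0.0400×453.7 = 211.3400 per 1,000.

211.34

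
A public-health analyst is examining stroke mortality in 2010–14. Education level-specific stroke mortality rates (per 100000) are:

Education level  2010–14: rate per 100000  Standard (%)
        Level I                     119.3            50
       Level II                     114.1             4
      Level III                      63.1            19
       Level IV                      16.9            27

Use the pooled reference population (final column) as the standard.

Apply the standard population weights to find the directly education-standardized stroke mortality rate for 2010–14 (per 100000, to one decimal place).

80.8

Standard weights: 0.50, 0.04, 0.19, 0.27.
Standardized rate: 0.5000×119.3 + 0.0400×114.1 + 0.1900×63.1 + 0.2700×16.9 = 80.7660 per 100000.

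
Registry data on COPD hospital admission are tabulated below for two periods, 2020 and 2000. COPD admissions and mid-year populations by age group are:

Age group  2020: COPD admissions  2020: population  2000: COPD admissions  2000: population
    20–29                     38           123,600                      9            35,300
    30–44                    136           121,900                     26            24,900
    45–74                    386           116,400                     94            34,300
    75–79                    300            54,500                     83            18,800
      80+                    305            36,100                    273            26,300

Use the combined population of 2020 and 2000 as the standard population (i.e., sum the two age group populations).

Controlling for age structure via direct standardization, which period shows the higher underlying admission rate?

Age-specific rates per 10,000 for 2020: 3.07, 11.16, 33.16, 55.05, 84.49.
For 2000: 2.55, 10.44, 27.41, 44.15, 103.80.
Combined standard total = 592,100; weights = 0.2684, 0.2479, 0.2545, 0.1238, 0.1054.
2020: 0.2684×3.07 + 0.2479×11.16 + 0.2545×33.16 + 0.1238×55.05 + 0.1054×84.49 = 27.7498 per 10,000.
2000: 0.2684×2.55 + 0.2479×10.44 + 0.2545×27.41 + 0.1238×44.15 + 0.1054×103.80 = 26.6531 per 10,000.
The crude rates (25.75 vs 34.74) would put 2000 higher, but that reflects its age composition; once standardized to a common age structure, 2020 has the higher underlying rate.

2020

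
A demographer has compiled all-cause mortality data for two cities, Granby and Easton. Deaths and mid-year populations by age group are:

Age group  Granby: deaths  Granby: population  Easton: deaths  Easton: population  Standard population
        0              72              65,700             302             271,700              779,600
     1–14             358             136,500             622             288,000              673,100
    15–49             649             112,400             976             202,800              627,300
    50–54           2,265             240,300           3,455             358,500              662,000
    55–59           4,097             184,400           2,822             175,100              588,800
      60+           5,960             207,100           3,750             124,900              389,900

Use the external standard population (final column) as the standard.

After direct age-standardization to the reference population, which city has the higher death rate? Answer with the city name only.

Granby

Age-specific rates per 100,000 for Granby: 109.59, 262.27, 577.40, 942.57, 2221.80, 2877.84.
For Easton: 111.15, 215.97, 481.26, 963.74, 1611.65, 3002.40.
Standard total = 3,720,700; weights = 0.2095, 0.1809, 0.1686, 0.1779, 0.1582, 0.1048.
Granby: 0.2095×109.59 + 0.1809×262.27 + 0.1686×577.40 + 0.1779×942.57 + 0.1582×2221.80 + 0.1048×2877.84 = 988.6370 per 100,000.
Easton: 0.2095×111.15 + 0.1809×215.97 + 0.1686×481.26 + 0.1779×963.74 + 0.1582×1611.65 + 0.1048×3002.40 = 884.6431 per 100,000.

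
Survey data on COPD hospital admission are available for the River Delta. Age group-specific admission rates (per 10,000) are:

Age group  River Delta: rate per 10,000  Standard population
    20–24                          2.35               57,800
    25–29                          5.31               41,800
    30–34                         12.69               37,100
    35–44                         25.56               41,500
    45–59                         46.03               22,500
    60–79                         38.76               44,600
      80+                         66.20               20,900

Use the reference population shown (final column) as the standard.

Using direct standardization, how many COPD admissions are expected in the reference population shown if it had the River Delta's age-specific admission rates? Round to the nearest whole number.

Expected COPD admissions = Σ (standard pop × age-specific rate ÷ 10,000)
= 57,800×2.35/10,000 + 41,800×5.31/10,000 + 37,100×12.69/10,000 + 41,500×25.56/10,000 + 22,500×46.03/10,000 + 44,600×38.76/10,000 + 20,900×66.20/10,000
= 13.58 + 22.20 + 47.08 + 106.07 + 103.57 + 172.87 + 138.36 = 603.73.

604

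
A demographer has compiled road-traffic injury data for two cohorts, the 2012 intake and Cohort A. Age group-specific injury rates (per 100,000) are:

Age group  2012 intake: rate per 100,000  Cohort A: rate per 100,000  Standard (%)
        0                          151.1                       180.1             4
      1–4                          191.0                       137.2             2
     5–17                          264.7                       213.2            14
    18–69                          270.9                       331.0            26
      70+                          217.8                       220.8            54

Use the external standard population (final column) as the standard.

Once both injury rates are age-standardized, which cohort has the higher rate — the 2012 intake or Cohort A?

Cohort A

Standard weights: 0.04, 0.02, 0.14, 0.26, 0.54.
The 2012 intake: 0.0400×151.1 + 0.0200×191.0 + 0.1400×264.7 + 0.2600×270.9 + 0.5400×217.8 = 234.9680 per 100,000.
Cohort A: 0.0400×180.1 + 0.0200×137.2 + 0.1400×213.2 + 0.2600×331.0 + 0.5400×220.8 = 245.0880 per 100,000.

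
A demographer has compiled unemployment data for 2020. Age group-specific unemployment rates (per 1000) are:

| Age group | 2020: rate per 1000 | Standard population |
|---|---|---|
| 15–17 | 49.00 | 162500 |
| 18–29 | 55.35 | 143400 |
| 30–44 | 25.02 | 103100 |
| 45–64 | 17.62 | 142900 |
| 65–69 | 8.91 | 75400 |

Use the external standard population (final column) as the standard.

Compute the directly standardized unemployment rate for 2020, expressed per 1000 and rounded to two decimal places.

Standard total = 627300; weights = 0.2590, 0.2286, 0.1644, 0.2278, 0.1202.
Standardized rate: 0.2590×49.00 + 0.2286×55.35 + 0.1644×25.02 + 0.2278×17.62 + 0.1202×8.91 = 34.5432 per 1000.

34.54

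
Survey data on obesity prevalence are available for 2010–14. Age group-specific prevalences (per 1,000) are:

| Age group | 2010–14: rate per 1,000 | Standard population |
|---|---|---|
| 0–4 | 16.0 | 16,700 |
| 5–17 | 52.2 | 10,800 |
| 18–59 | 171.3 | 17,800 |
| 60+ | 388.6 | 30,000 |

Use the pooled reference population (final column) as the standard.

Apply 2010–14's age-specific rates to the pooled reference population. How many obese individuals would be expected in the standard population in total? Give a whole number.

Expected obese individuals = Σ (standard pop × age-specific rate ÷ 1,000)
= 16,700×16.0/1,000 + 10,800×52.2/1,000 + 17,800×171.3/1,000 + 30,000×388.6/1,000
= 267.20 + 563.76 + 3049.14 + 11658.00 = 15538.10.

15538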